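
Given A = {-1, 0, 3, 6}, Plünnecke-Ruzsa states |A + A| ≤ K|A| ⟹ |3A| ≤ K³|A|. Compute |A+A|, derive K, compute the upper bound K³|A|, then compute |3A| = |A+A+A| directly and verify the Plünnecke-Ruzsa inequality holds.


|A| = 4.
Step 1: Compute A + A by enumerating all 16 pairs.
A + A = {-2, -1, 0, 2, 3, 5, 6, 9, 12}, so |A + A| = 9.
Step 2: Doubling constant K = |A + A|/|A| = 9/4 = 9/4 ≈ 2.2500.
Step 3: Plünnecke-Ruzsa gives |3A| ≤ K³·|A| = (2.2500)³ · 4 ≈ 45.5625.
Step 4: Compute 3A = A + A + A directly by enumerating all triples (a,b,c) ∈ A³; |3A| = 16.
Step 5: Check 16 ≤ 45.5625? Yes ✓.

K = 9/4, Plünnecke-Ruzsa bound K³|A| ≈ 45.5625, |3A| = 16, inequality holds.


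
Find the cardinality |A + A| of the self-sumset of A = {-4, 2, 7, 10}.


A + A = {a + a' : a, a' ∈ A}; |A| = 4.
General bounds: 2|A| - 1 ≤ |A + A| ≤ |A|(|A|+1)/2, i.e. 7 ≤ |A + A| ≤ 10.
Lower bound 2|A|-1 is attained iff A is an arithmetic progression.
Enumerate sums a + a' for a ≤ a' (symmetric, so this suffices):
a = -4: -4+-4=-8, -4+2=-2, -4+7=3, -4+10=6
a = 2: 2+2=4, 2+7=9, 2+10=12
a = 7: 7+7=14, 7+10=17
a = 10: 10+10=20
Distinct sums: {-8, -2, 3, 4, 6, 9, 12, 14, 17, 20}
|A + A| = 10

|A + A| = 10


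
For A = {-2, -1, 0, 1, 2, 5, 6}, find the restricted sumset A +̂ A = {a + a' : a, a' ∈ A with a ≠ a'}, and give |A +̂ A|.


Restricted sumset: A +̂ A = {a + a' : a ∈ A, a' ∈ A, a ≠ a'}.
Equivalently, take A + A and drop any sum 2a that is achievable ONLY as a + a for a ∈ A (i.e. sums representable only with equal summands).
Enumerate pairs (a, a') with a < a' (symmetric, so each unordered pair gives one sum; this covers all a ≠ a'):
  -2 + -1 = -3
  -2 + 0 = -2
  -2 + 1 = -1
  -2 + 2 = 0
  -2 + 5 = 3
  -2 + 6 = 4
  -1 + 0 = -1
  -1 + 1 = 0
  -1 + 2 = 1
  -1 + 5 = 4
  -1 + 6 = 5
  0 + 1 = 1
  0 + 2 = 2
  0 + 5 = 5
  0 + 6 = 6
  1 + 2 = 3
  1 + 5 = 6
  1 + 6 = 7
  2 + 5 = 7
  2 + 6 = 8
  5 + 6 = 11
Collected distinct sums: {-3, -2, -1, 0, 1, 2, 3, 4, 5, 6, 7, 8, 11}
|A +̂ A| = 13
(Reference bound: |A +̂ A| ≥ 2|A| - 3 for |A| ≥ 2, with |A| = 7 giving ≥ 11.)

|A +̂ A| = 13


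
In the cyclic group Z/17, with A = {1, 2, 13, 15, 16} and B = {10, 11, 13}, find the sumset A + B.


Work in Z/17Z: reduce every sum a + b modulo 17.
Enumerate all 15 pairs:
a = 1: 1+10=11, 1+11=12, 1+13=14
a = 2: 2+10=12, 2+11=13, 2+13=15
a = 13: 13+10=6, 13+11=7, 13+13=9
a = 15: 15+10=8, 15+11=9, 15+13=11
a = 16: 16+10=9, 16+11=10, 16+13=12
Distinct residues collected: {6, 7, 8, 9, 10, 11, 12, 13, 14, 15}
|A + B| = 10 (out of 17 total residues).

A + B = {6, 7, 8, 9, 10, 11, 12, 13, 14, 15}


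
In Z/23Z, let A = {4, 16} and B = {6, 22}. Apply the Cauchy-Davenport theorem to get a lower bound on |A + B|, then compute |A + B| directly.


Cauchy-Davenport: |A + B| ≥ min(p, |A| + |B| - 1) for A, B nonempty in Z/pZ.
|A| = 2, |B| = 2, p = 23.
CD lower bound = min(23, 2 + 2 - 1) = min(23, 3) = 3.
Compute A + B mod 23 directly:
a = 4: 4+6=10, 4+22=3
a = 16: 16+6=22, 16+22=15
A + B = {3, 10, 15, 22}, so |A + B| = 4.
Verify: 4 ≥ 3? Yes ✓.

CD lower bound = 3, actual |A + B| = 4.


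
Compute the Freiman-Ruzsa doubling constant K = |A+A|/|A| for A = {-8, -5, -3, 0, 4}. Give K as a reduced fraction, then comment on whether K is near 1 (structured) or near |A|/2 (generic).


|A| = 5.
Compute A + A by enumerating all 25 pairs.
A + A = {-16, -13, -11, -10, -8, -6, -5, -4, -3, -1, 0, 1, 4, 8}, so |A + A| = 14.
K = |A + A| / |A| = 14/5 (already in lowest terms) ≈ 2.8000.
Reference: AP of size 5 gives K = 9/5 ≈ 1.8000; a fully generic set of size 5 gives K ≈ 3.0000.

|A| = 5, |A + A| = 14, K = 14/5.


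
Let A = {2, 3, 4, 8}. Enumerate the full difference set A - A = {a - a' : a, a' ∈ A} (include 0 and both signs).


A - A = {a - a' : a, a' ∈ A}.
Compute a - a' for each ordered pair (a, a'):
a = 2: 2-2=0, 2-3=-1, 2-4=-2, 2-8=-6
a = 3: 3-2=1, 3-3=0, 3-4=-1, 3-8=-5
a = 4: 4-2=2, 4-3=1, 4-4=0, 4-8=-4
a = 8: 8-2=6, 8-3=5, 8-4=4, 8-8=0
Collecting distinct values (and noting 0 appears from a-a):
A - A = {-6, -5, -4, -2, -1, 0, 1, 2, 4, 5, 6}
|A - A| = 11

A - A = {-6, -5, -4, -2, -1, 0, 1, 2, 4, 5, 6}


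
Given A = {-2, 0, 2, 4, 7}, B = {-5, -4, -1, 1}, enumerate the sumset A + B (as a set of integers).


A + B = {a + b : a ∈ A, b ∈ B}.
Enumerate all |A|·|B| = 5·4 = 20 pairs (a, b) and collect distinct sums.
a = -2: -2+-5=-7, -2+-4=-6, -2+-1=-3, -2+1=-1
a = 0: 0+-5=-5, 0+-4=-4, 0+-1=-1, 0+1=1
a = 2: 2+-5=-3, 2+-4=-2, 2+-1=1, 2+1=3
a = 4: 4+-5=-1, 4+-4=0, 4+-1=3, 4+1=5
a = 7: 7+-5=2, 7+-4=3, 7+-1=6, 7+1=8
Collecting distinct sums: A + B = {-7, -6, -5, -4, -3, -2, -1, 0, 1, 2, 3, 5, 6, 8}
|A + B| = 14

A + B = {-7, -6, -5, -4, -3, -2, -1, 0, 1, 2, 3, 5, 6, 8}


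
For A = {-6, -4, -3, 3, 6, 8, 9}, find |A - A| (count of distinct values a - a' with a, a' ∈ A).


A - A = {a - a' : a, a' ∈ A}; |A| = 7.
Bounds: 2|A|-1 ≤ |A - A| ≤ |A|² - |A| + 1, i.e. 13 ≤ |A - A| ≤ 43.
Note: 0 ∈ A - A always (from a - a). The set is symmetric: if d ∈ A - A then -d ∈ A - A.
Enumerate nonzero differences d = a - a' with a > a' (then include -d):
Positive differences: {1, 2, 3, 5, 6, 7, 9, 10, 11, 12, 13, 14, 15}
Full difference set: {0} ∪ (positive diffs) ∪ (negative diffs).
|A - A| = 1 + 2·13 = 27 (matches direct enumeration: 27).

|A - A| = 27


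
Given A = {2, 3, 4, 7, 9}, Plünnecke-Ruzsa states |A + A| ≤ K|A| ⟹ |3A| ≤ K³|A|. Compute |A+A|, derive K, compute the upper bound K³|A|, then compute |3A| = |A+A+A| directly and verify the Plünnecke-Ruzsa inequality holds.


|A| = 5.
Step 1: Compute A + A by enumerating all 25 pairs.
A + A = {4, 5, 6, 7, 8, 9, 10, 11, 12, 13, 14, 16, 18}, so |A + A| = 13.
Step 2: Doubling constant K = |A + A|/|A| = 13/5 = 13/5 ≈ 2.6000.
Step 3: Plünnecke-Ruzsa gives |3A| ≤ K³·|A| = (2.6000)³ · 5 ≈ 87.8800.
Step 4: Compute 3A = A + A + A directly by enumerating all triples (a,b,c) ∈ A³; |3A| = 20.
Step 5: Check 20 ≤ 87.8800? Yes ✓.

K = 13/5, Plünnecke-Ruzsa bound K³|A| ≈ 87.8800, |3A| = 20, inequality holds.


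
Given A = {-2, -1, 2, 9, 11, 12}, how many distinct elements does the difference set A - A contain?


A - A = {a - a' : a, a' ∈ A}; |A| = 6.
Bounds: 2|A|-1 ≤ |A - A| ≤ |A|² - |A| + 1, i.e. 11 ≤ |A - A| ≤ 31.
Note: 0 ∈ A - A always (from a - a). The set is symmetric: if d ∈ A - A then -d ∈ A - A.
Enumerate nonzero differences d = a - a' with a > a' (then include -d):
Positive differences: {1, 2, 3, 4, 7, 9, 10, 11, 12, 13, 14}
Full difference set: {0} ∪ (positive diffs) ∪ (negative diffs).
|A - A| = 1 + 2·11 = 23 (matches direct enumeration: 23).

|A - A| = 23


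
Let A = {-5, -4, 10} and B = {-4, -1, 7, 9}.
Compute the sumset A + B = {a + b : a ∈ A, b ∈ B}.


A + B = {a + b : a ∈ A, b ∈ B}.
Enumerate all |A|·|B| = 3·4 = 12 pairs (a, b) and collect distinct sums.
a = -5: -5+-4=-9, -5+-1=-6, -5+7=2, -5+9=4
a = -4: -4+-4=-8, -4+-1=-5, -4+7=3, -4+9=5
a = 10: 10+-4=6, 10+-1=9, 10+7=17, 10+9=19
Collecting distinct sums: A + B = {-9, -8, -6, -5, 2, 3, 4, 5, 6, 9, 17, 19}
|A + B| = 12

A + B = {-9, -8, -6, -5, 2, 3, 4, 5, 6, 9, 17, 19}


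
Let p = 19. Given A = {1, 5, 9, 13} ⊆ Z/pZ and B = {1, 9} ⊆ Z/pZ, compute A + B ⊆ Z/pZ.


Work in Z/19Z: reduce every sum a + b modulo 19.
Enumerate all 8 pairs:
a = 1: 1+1=2, 1+9=10
a = 5: 5+1=6, 5+9=14
a = 9: 9+1=10, 9+9=18
a = 13: 13+1=14, 13+9=3
Distinct residues collected: {2, 3, 6, 10, 14, 18}
|A + B| = 6 (out of 19 total residues).

A + B = {2, 3, 6, 10, 14, 18}


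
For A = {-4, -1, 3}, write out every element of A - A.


A - A = {a - a' : a, a' ∈ A}.
Compute a - a' for each ordered pair (a, a'):
a = -4: -4--4=0, -4--1=-3, -4-3=-7
a = -1: -1--4=3, -1--1=0, -1-3=-4
a = 3: 3--4=7, 3--1=4, 3-3=0
Collecting distinct values (and noting 0 appears from a-a):
A - A = {-7, -4, -3, 0, 3, 4, 7}
|A - A| = 7

A - A = {-7, -4, -3, 0, 3, 4, 7}


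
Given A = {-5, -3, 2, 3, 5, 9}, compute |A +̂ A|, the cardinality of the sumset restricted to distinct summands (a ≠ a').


Restricted sumset: A +̂ A = {a + a' : a ∈ A, a' ∈ A, a ≠ a'}.
Equivalently, take A + A and drop any sum 2a that is achievable ONLY as a + a for a ∈ A (i.e. sums representable only with equal summands).
Enumerate pairs (a, a') with a < a' (symmetric, so each unordered pair gives one sum; this covers all a ≠ a'):
  -5 + -3 = -8
  -5 + 2 = -3
  -5 + 3 = -2
  -5 + 5 = 0
  -5 + 9 = 4
  -3 + 2 = -1
  -3 + 3 = 0
  -3 + 5 = 2
  -3 + 9 = 6
  2 + 3 = 5
  2 + 5 = 7
  2 + 9 = 11
  3 + 5 = 8
  3 + 9 = 12
  5 + 9 = 14
Collected distinct sums: {-8, -3, -2, -1, 0, 2, 4, 5, 6, 7, 8, 11, 12, 14}
|A +̂ A| = 14
(Reference bound: |A +̂ A| ≥ 2|A| - 3 for |A| ≥ 2, with |A| = 6 giving ≥ 9.)

|A +̂ A| = 14


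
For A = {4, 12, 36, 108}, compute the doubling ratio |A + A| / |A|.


|A| = 4.
Compute A + A by enumerating all 16 pairs.
A + A = {8, 16, 24, 40, 48, 72, 112, 120, 144, 216}, so |A + A| = 10.
K = |A + A| / |A| = 10/4 = 5/2 ≈ 2.5000.
Reference: AP of size 4 gives K = 7/4 ≈ 1.7500; a fully generic set of size 4 gives K ≈ 2.5000.

|A| = 4, |A + A| = 10, K = 10/4 = 5/2.


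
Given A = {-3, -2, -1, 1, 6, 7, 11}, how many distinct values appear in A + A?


A + A = {a + a' : a, a' ∈ A}; |A| = 7.
General bounds: 2|A| - 1 ≤ |A + A| ≤ |A|(|A|+1)/2, i.e. 13 ≤ |A + A| ≤ 28.
Lower bound 2|A|-1 is attained iff A is an arithmetic progression.
Enumerate sums a + a' for a ≤ a' (symmetric, so this suffices):
a = -3: -3+-3=-6, -3+-2=-5, -3+-1=-4, -3+1=-2, -3+6=3, -3+7=4, -3+11=8
a = -2: -2+-2=-4, -2+-1=-3, -2+1=-1, -2+6=4, -2+7=5, -2+11=9
a = -1: -1+-1=-2, -1+1=0, -1+6=5, -1+7=6, -1+11=10
a = 1: 1+1=2, 1+6=7, 1+7=8, 1+11=12
a = 6: 6+6=12, 6+7=13, 6+11=17
a = 7: 7+7=14, 7+11=18
a = 11: 11+11=22
Distinct sums: {-6, -5, -4, -3, -2, -1, 0, 2, 3, 4, 5, 6, 7, 8, 9, 10, 12, 13, 14, 17, 18, 22}
|A + A| = 22

|A + A| = 22


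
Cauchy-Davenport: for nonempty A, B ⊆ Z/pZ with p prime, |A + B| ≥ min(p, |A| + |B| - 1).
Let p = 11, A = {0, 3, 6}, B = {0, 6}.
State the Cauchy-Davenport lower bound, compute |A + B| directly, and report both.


Cauchy-Davenport: |A + B| ≥ min(p, |A| + |B| - 1) for A, B nonempty in Z/pZ.
|A| = 3, |B| = 2, p = 11.
CD lower bound = min(11, 3 + 2 - 1) = min(11, 4) = 4.
Compute A + B mod 11 directly:
a = 0: 0+0=0, 0+6=6
a = 3: 3+0=3, 3+6=9
a = 6: 6+0=6, 6+6=1
A + B = {0, 1, 3, 6, 9}, so |A + B| = 5.
Verify: 5 ≥ 4? Yes ✓.

CD lower bound = 4, actual |A + B| = 5.


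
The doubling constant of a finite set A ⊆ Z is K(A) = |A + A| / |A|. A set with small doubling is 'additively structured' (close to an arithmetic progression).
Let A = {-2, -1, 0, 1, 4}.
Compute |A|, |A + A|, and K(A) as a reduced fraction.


|A| = 5.
Compute A + A by enumerating all 25 pairs.
A + A = {-4, -3, -2, -1, 0, 1, 2, 3, 4, 5, 8}, so |A + A| = 11.
K = |A + A| / |A| = 11/5 (already in lowest terms) ≈ 2.2000.
Reference: AP of size 5 gives K = 9/5 ≈ 1.8000; a fully generic set of size 5 gives K ≈ 3.0000.

|A| = 5, |A + A| = 11, K = 11/5.


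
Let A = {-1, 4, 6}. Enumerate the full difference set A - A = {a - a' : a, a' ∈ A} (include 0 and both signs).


A - A = {a - a' : a, a' ∈ A}.
Compute a - a' for each ordered pair (a, a'):
a = -1: -1--1=0, -1-4=-5, -1-6=-7
a = 4: 4--1=5, 4-4=0, 4-6=-2
a = 6: 6--1=7, 6-4=2, 6-6=0
Collecting distinct values (and noting 0 appears from a-a):
A - A = {-7, -5, -2, 0, 2, 5, 7}
|A - A| = 7

A - A = {-7, -5, -2, 0, 2, 5, 7}


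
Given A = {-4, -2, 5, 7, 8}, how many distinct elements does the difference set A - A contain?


A - A = {a - a' : a, a' ∈ A}; |A| = 5.
Bounds: 2|A|-1 ≤ |A - A| ≤ |A|² - |A| + 1, i.e. 9 ≤ |A - A| ≤ 21.
Note: 0 ∈ A - A always (from a - a). The set is symmetric: if d ∈ A - A then -d ∈ A - A.
Enumerate nonzero differences d = a - a' with a > a' (then include -d):
Positive differences: {1, 2, 3, 7, 9, 10, 11, 12}
Full difference set: {0} ∪ (positive diffs) ∪ (negative diffs).
|A - A| = 1 + 2·8 = 17 (matches direct enumeration: 17).

|A - A| = 17


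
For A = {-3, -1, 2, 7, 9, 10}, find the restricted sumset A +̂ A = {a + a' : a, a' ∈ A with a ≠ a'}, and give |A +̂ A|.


Restricted sumset: A +̂ A = {a + a' : a ∈ A, a' ∈ A, a ≠ a'}.
Equivalently, take A + A and drop any sum 2a that is achievable ONLY as a + a for a ∈ A (i.e. sums representable only with equal summands).
Enumerate pairs (a, a') with a < a' (symmetric, so each unordered pair gives one sum; this covers all a ≠ a'):
  -3 + -1 = -4
  -3 + 2 = -1
  -3 + 7 = 4
  -3 + 9 = 6
  -3 + 10 = 7
  -1 + 2 = 1
  -1 + 7 = 6
  -1 + 9 = 8
  -1 + 10 = 9
  2 + 7 = 9
  2 + 9 = 11
  2 + 10 = 12
  7 + 9 = 16
  7 + 10 = 17
  9 + 10 = 19
Collected distinct sums: {-4, -1, 1, 4, 6, 7, 8, 9, 11, 12, 16, 17, 19}
|A +̂ A| = 13
(Reference bound: |A +̂ A| ≥ 2|A| - 3 for |A| ≥ 2, with |A| = 6 giving ≥ 9.)

|A +̂ A| = 13


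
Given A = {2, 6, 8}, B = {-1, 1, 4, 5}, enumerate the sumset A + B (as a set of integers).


A + B = {a + b : a ∈ A, b ∈ B}.
Enumerate all |A|·|B| = 3·4 = 12 pairs (a, b) and collect distinct sums.
a = 2: 2+-1=1, 2+1=3, 2+4=6, 2+5=7
a = 6: 6+-1=5, 6+1=7, 6+4=10, 6+5=11
a = 8: 8+-1=7, 8+1=9, 8+4=12, 8+5=13
Collecting distinct sums: A + B = {1, 3, 5, 6, 7, 9, 10, 11, 12, 13}
|A + B| = 10

A + B = {1, 3, 5, 6, 7, 9, 10, 11, 12, 13}


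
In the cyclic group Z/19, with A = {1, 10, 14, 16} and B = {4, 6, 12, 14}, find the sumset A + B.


Work in Z/19Z: reduce every sum a + b modulo 19.
Enumerate all 16 pairs:
a = 1: 1+4=5, 1+6=7, 1+12=13, 1+14=15
a = 10: 10+4=14, 10+6=16, 10+12=3, 10+14=5
a = 14: 14+4=18, 14+6=1, 14+12=7, 14+14=9
a = 16: 16+4=1, 16+6=3, 16+12=9, 16+14=11
Distinct residues collected: {1, 3, 5, 7, 9, 11, 13, 14, 15, 16, 18}
|A + B| = 11 (out of 19 total residues).

A + B = {1, 3, 5, 7, 9, 11, 13, 14, 15, 16, 18}


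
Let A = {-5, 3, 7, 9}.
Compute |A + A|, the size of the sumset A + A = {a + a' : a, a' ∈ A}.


A + A = {a + a' : a, a' ∈ A}; |A| = 4.
General bounds: 2|A| - 1 ≤ |A + A| ≤ |A|(|A|+1)/2, i.e. 7 ≤ |A + A| ≤ 10.
Lower bound 2|A|-1 is attained iff A is an arithmetic progression.
Enumerate sums a + a' for a ≤ a' (symmetric, so this suffices):
a = -5: -5+-5=-10, -5+3=-2, -5+7=2, -5+9=4
a = 3: 3+3=6, 3+7=10, 3+9=12
a = 7: 7+7=14, 7+9=16
a = 9: 9+9=18
Distinct sums: {-10, -2, 2, 4, 6, 10, 12, 14, 16, 18}
|A + A| = 10

|A + A| = 10


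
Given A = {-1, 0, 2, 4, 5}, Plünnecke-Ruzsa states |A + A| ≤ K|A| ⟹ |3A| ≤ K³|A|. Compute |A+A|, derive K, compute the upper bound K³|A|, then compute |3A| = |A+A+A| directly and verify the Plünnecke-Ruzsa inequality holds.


|A| = 5.
Step 1: Compute A + A by enumerating all 25 pairs.
A + A = {-2, -1, 0, 1, 2, 3, 4, 5, 6, 7, 8, 9, 10}, so |A + A| = 13.
Step 2: Doubling constant K = |A + A|/|A| = 13/5 = 13/5 ≈ 2.6000.
Step 3: Plünnecke-Ruzsa gives |3A| ≤ K³·|A| = (2.6000)³ · 5 ≈ 87.8800.
Step 4: Compute 3A = A + A + A directly by enumerating all triples (a,b,c) ∈ A³; |3A| = 19.
Step 5: Check 19 ≤ 87.8800? Yes ✓.

K = 13/5, Plünnecke-Ruzsa bound K³|A| ≈ 87.8800, |3A| = 19, inequality holds.


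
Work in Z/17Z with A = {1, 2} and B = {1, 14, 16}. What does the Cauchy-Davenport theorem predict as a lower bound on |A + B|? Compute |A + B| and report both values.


Cauchy-Davenport: |A + B| ≥ min(p, |A| + |B| - 1) for A, B nonempty in Z/pZ.
|A| = 2, |B| = 3, p = 17.
CD lower bound = min(17, 2 + 3 - 1) = min(17, 4) = 4.
Compute A + B mod 17 directly:
a = 1: 1+1=2, 1+14=15, 1+16=0
a = 2: 2+1=3, 2+14=16, 2+16=1
A + B = {0, 1, 2, 3, 15, 16}, so |A + B| = 6.
Verify: 6 ≥ 4? Yes ✓.

CD lower bound = 4, actual |A + B| = 6.


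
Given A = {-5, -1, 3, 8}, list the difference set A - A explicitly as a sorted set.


A - A = {a - a' : a, a' ∈ A}.
Compute a - a' for each ordered pair (a, a'):
a = -5: -5--5=0, -5--1=-4, -5-3=-8, -5-8=-13
a = -1: -1--5=4, -1--1=0, -1-3=-4, -1-8=-9
a = 3: 3--5=8, 3--1=4, 3-3=0, 3-8=-5
a = 8: 8--5=13, 8--1=9, 8-3=5, 8-8=0
Collecting distinct values (and noting 0 appears from a-a):
A - A = {-13, -9, -8, -5, -4, 0, 4, 5, 8, 9, 13}
|A - A| = 11

A - A = {-13, -9, -8, -5, -4, 0, 4, 5, 8, 9, 13}


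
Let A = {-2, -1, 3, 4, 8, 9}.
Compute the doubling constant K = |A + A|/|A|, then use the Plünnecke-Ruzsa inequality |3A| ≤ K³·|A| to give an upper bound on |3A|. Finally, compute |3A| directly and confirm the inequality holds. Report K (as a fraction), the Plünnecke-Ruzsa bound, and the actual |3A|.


|A| = 6.
Step 1: Compute A + A by enumerating all 36 pairs.
A + A = {-4, -3, -2, 1, 2, 3, 6, 7, 8, 11, 12, 13, 16, 17, 18}, so |A + A| = 15.
Step 2: Doubling constant K = |A + A|/|A| = 15/6 = 15/6 ≈ 2.5000.
Step 3: Plünnecke-Ruzsa gives |3A| ≤ K³·|A| = (2.5000)³ · 6 ≈ 93.7500.
Step 4: Compute 3A = A + A + A directly by enumerating all triples (a,b,c) ∈ A³; |3A| = 28.
Step 5: Check 28 ≤ 93.7500? Yes ✓.

K = 15/6, Plünnecke-Ruzsa bound K³|A| ≈ 93.7500, |3A| = 28, inequality holds.


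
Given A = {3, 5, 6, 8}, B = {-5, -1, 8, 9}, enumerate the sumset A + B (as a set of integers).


A + B = {a + b : a ∈ A, b ∈ B}.
Enumerate all |A|·|B| = 4·4 = 16 pairs (a, b) and collect distinct sums.
a = 3: 3+-5=-2, 3+-1=2, 3+8=11, 3+9=12
a = 5: 5+-5=0, 5+-1=4, 5+8=13, 5+9=14
a = 6: 6+-5=1, 6+-1=5, 6+8=14, 6+9=15
a = 8: 8+-5=3, 8+-1=7, 8+8=16, 8+9=17
Collecting distinct sums: A + B = {-2, 0, 1, 2, 3, 4, 5, 7, 11, 12, 13, 14, 15, 16, 17}
|A + B| = 15

A + B = {-2, 0, 1, 2, 3, 4, 5, 7, 11, 12, 13, 14, 15, 16, 17}


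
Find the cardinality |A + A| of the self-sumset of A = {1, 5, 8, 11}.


A + A = {a + a' : a, a' ∈ A}; |A| = 4.
General bounds: 2|A| - 1 ≤ |A + A| ≤ |A|(|A|+1)/2, i.e. 7 ≤ |A + A| ≤ 10.
Lower bound 2|A|-1 is attained iff A is an arithmetic progression.
Enumerate sums a + a' for a ≤ a' (symmetric, so this suffices):
a = 1: 1+1=2, 1+5=6, 1+8=9, 1+11=12
a = 5: 5+5=10, 5+8=13, 5+11=16
a = 8: 8+8=16, 8+11=19
a = 11: 11+11=22
Distinct sums: {2, 6, 9, 10, 12, 13, 16, 19, 22}
|A + A| = 9

|A + A| = 9


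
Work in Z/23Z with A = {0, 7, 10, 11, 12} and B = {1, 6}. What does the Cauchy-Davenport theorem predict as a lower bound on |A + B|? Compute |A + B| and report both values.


Cauchy-Davenport: |A + B| ≥ min(p, |A| + |B| - 1) for A, B nonempty in Z/pZ.
|A| = 5, |B| = 2, p = 23.
CD lower bound = min(23, 5 + 2 - 1) = min(23, 6) = 6.
Compute A + B mod 23 directly:
a = 0: 0+1=1, 0+6=6
a = 7: 7+1=8, 7+6=13
a = 10: 10+1=11, 10+6=16
a = 11: 11+1=12, 11+6=17
a = 12: 12+1=13, 12+6=18
A + B = {1, 6, 8, 11, 12, 13, 16, 17, 18}, so |A + B| = 9.
Verify: 9 ≥ 6? Yes ✓.

CD lower bound = 6, actual |A + B| = 9.


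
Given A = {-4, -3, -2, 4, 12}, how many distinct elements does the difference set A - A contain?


A - A = {a - a' : a, a' ∈ A}; |A| = 5.
Bounds: 2|A|-1 ≤ |A - A| ≤ |A|² - |A| + 1, i.e. 9 ≤ |A - A| ≤ 21.
Note: 0 ∈ A - A always (from a - a). The set is symmetric: if d ∈ A - A then -d ∈ A - A.
Enumerate nonzero differences d = a - a' with a > a' (then include -d):
Positive differences: {1, 2, 6, 7, 8, 14, 15, 16}
Full difference set: {0} ∪ (positive diffs) ∪ (negative diffs).
|A - A| = 1 + 2·8 = 17 (matches direct enumeration: 17).

|A - A| = 17


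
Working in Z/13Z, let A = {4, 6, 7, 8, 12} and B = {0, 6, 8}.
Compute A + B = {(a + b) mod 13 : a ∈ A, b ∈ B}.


Work in Z/13Z: reduce every sum a + b modulo 13.
Enumerate all 15 pairs:
a = 4: 4+0=4, 4+6=10, 4+8=12
a = 6: 6+0=6, 6+6=12, 6+8=1
a = 7: 7+0=7, 7+6=0, 7+8=2
a = 8: 8+0=8, 8+6=1, 8+8=3
a = 12: 12+0=12, 12+6=5, 12+8=7
Distinct residues collected: {0, 1, 2, 3, 4, 5, 6, 7, 8, 10, 12}
|A + B| = 11 (out of 13 total residues).

A + B = {0, 1, 2, 3, 4, 5, 6, 7, 8, 10, 12}


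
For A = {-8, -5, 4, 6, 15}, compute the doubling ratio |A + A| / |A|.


|A| = 5.
Compute A + A by enumerating all 25 pairs.
A + A = {-16, -13, -10, -4, -2, -1, 1, 7, 8, 10, 12, 19, 21, 30}, so |A + A| = 14.
K = |A + A| / |A| = 14/5 (already in lowest terms) ≈ 2.8000.
Reference: AP of size 5 gives K = 9/5 ≈ 1.8000; a fully generic set of size 5 gives K ≈ 3.0000.

|A| = 5, |A + A| = 14, K = 14/5.


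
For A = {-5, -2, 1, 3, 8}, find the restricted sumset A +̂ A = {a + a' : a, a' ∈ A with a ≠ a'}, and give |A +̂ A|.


Restricted sumset: A +̂ A = {a + a' : a ∈ A, a' ∈ A, a ≠ a'}.
Equivalently, take A + A and drop any sum 2a that is achievable ONLY as a + a for a ∈ A (i.e. sums representable only with equal summands).
Enumerate pairs (a, a') with a < a' (symmetric, so each unordered pair gives one sum; this covers all a ≠ a'):
  -5 + -2 = -7
  -5 + 1 = -4
  -5 + 3 = -2
  -5 + 8 = 3
  -2 + 1 = -1
  -2 + 3 = 1
  -2 + 8 = 6
  1 + 3 = 4
  1 + 8 = 9
  3 + 8 = 11
Collected distinct sums: {-7, -4, -2, -1, 1, 3, 4, 6, 9, 11}
|A +̂ A| = 10
(Reference bound: |A +̂ A| ≥ 2|A| - 3 for |A| ≥ 2, with |A| = 5 giving ≥ 7.)

|A +̂ A| = 10


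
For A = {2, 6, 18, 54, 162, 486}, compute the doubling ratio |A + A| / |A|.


|A| = 6.
Compute A + A by enumerating all 36 pairs.
A + A = {4, 8, 12, 20, 24, 36, 56, 60, 72, 108, 164, 168, 180, 216, 324, 488, 492, 504, 540, 648, 972}, so |A + A| = 21.
K = |A + A| / |A| = 21/6 = 7/2 ≈ 3.5000.
Reference: AP of size 6 gives K = 11/6 ≈ 1.8333; a fully generic set of size 6 gives K ≈ 3.5000.

|A| = 6, |A + A| = 21, K = 21/6 = 7/2.


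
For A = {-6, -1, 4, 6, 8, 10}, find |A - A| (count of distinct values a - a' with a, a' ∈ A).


A - A = {a - a' : a, a' ∈ A}; |A| = 6.
Bounds: 2|A|-1 ≤ |A - A| ≤ |A|² - |A| + 1, i.e. 11 ≤ |A - A| ≤ 31.
Note: 0 ∈ A - A always (from a - a). The set is symmetric: if d ∈ A - A then -d ∈ A - A.
Enumerate nonzero differences d = a - a' with a > a' (then include -d):
Positive differences: {2, 4, 5, 6, 7, 9, 10, 11, 12, 14, 16}
Full difference set: {0} ∪ (positive diffs) ∪ (negative diffs).
|A - A| = 1 + 2·11 = 23 (matches direct enumeration: 23).

|A - A| = 23


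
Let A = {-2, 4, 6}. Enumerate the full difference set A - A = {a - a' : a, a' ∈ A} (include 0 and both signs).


A - A = {a - a' : a, a' ∈ A}.
Compute a - a' for each ordered pair (a, a'):
a = -2: -2--2=0, -2-4=-6, -2-6=-8
a = 4: 4--2=6, 4-4=0, 4-6=-2
a = 6: 6--2=8, 6-4=2, 6-6=0
Collecting distinct values (and noting 0 appears from a-a):
A - A = {-8, -6, -2, 0, 2, 6, 8}
|A - A| = 7

A - A = {-8, -6, -2, 0, 2, 6, 8}


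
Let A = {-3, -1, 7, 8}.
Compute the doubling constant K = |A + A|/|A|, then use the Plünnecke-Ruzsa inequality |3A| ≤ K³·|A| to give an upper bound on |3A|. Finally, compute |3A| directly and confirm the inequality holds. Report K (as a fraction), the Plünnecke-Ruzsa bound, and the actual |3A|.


|A| = 4.
Step 1: Compute A + A by enumerating all 16 pairs.
A + A = {-6, -4, -2, 4, 5, 6, 7, 14, 15, 16}, so |A + A| = 10.
Step 2: Doubling constant K = |A + A|/|A| = 10/4 = 10/4 ≈ 2.5000.
Step 3: Plünnecke-Ruzsa gives |3A| ≤ K³·|A| = (2.5000)³ · 4 ≈ 62.5000.
Step 4: Compute 3A = A + A + A directly by enumerating all triples (a,b,c) ∈ A³; |3A| = 19.
Step 5: Check 19 ≤ 62.5000? Yes ✓.

K = 10/4, Plünnecke-Ruzsa bound K³|A| ≈ 62.5000, |3A| = 19, inequality holds.


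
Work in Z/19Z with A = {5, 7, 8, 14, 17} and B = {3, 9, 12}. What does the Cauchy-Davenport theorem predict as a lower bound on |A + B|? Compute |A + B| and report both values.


Cauchy-Davenport: |A + B| ≥ min(p, |A| + |B| - 1) for A, B nonempty in Z/pZ.
|A| = 5, |B| = 3, p = 19.
CD lower bound = min(19, 5 + 3 - 1) = min(19, 7) = 7.
Compute A + B mod 19 directly:
a = 5: 5+3=8, 5+9=14, 5+12=17
a = 7: 7+3=10, 7+9=16, 7+12=0
a = 8: 8+3=11, 8+9=17, 8+12=1
a = 14: 14+3=17, 14+9=4, 14+12=7
a = 17: 17+3=1, 17+9=7, 17+12=10
A + B = {0, 1, 4, 7, 8, 10, 11, 14, 16, 17}, so |A + B| = 10.
Verify: 10 ≥ 7? Yes ✓.

CD lower bound = 7, actual |A + B| = 10.


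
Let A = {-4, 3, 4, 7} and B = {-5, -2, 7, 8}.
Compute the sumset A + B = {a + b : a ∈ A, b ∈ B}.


A + B = {a + b : a ∈ A, b ∈ B}.
Enumerate all |A|·|B| = 4·4 = 16 pairs (a, b) and collect distinct sums.
a = -4: -4+-5=-9, -4+-2=-6, -4+7=3, -4+8=4
a = 3: 3+-5=-2, 3+-2=1, 3+7=10, 3+8=11
a = 4: 4+-5=-1, 4+-2=2, 4+7=11, 4+8=12
a = 7: 7+-5=2, 7+-2=5, 7+7=14, 7+8=15
Collecting distinct sums: A + B = {-9, -6, -2, -1, 1, 2, 3, 4, 5, 10, 11, 12, 14, 15}
|A + B| = 14

A + B = {-9, -6, -2, -1, 1, 2, 3, 4, 5, 10, 11, 12, 14, 15}


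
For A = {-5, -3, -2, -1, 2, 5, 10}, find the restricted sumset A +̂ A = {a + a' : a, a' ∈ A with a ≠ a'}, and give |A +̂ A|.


Restricted sumset: A +̂ A = {a + a' : a ∈ A, a' ∈ A, a ≠ a'}.
Equivalently, take A + A and drop any sum 2a that is achievable ONLY as a + a for a ∈ A (i.e. sums representable only with equal summands).
Enumerate pairs (a, a') with a < a' (symmetric, so each unordered pair gives one sum; this covers all a ≠ a'):
  -5 + -3 = -8
  -5 + -2 = -7
  -5 + -1 = -6
  -5 + 2 = -3
  -5 + 5 = 0
  -5 + 10 = 5
  -3 + -2 = -5
  -3 + -1 = -4
  -3 + 2 = -1
  -3 + 5 = 2
  -3 + 10 = 7
  -2 + -1 = -3
  -2 + 2 = 0
  -2 + 5 = 3
  -2 + 10 = 8
  -1 + 2 = 1
  -1 + 5 = 4
  -1 + 10 = 9
  2 + 5 = 7
  2 + 10 = 12
  5 + 10 = 15
Collected distinct sums: {-8, -7, -6, -5, -4, -3, -1, 0, 1, 2, 3, 4, 5, 7, 8, 9, 12, 15}
|A +̂ A| = 18
(Reference bound: |A +̂ A| ≥ 2|A| - 3 for |A| ≥ 2, with |A| = 7 giving ≥ 11.)

|A +̂ A| = 18


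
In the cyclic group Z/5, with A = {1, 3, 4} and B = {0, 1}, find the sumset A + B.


Work in Z/5Z: reduce every sum a + b modulo 5.
Enumerate all 6 pairs:
a = 1: 1+0=1, 1+1=2
a = 3: 3+0=3, 3+1=4
a = 4: 4+0=4, 4+1=0
Distinct residues collected: {0, 1, 2, 3, 4}
|A + B| = 5 (out of 5 total residues).

A + B = {0, 1, 2, 3, 4}


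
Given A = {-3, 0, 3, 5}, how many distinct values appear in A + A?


A + A = {a + a' : a, a' ∈ A}; |A| = 4.
General bounds: 2|A| - 1 ≤ |A + A| ≤ |A|(|A|+1)/2, i.e. 7 ≤ |A + A| ≤ 10.
Lower bound 2|A|-1 is attained iff A is an arithmetic progression.
Enumerate sums a + a' for a ≤ a' (symmetric, so this suffices):
a = -3: -3+-3=-6, -3+0=-3, -3+3=0, -3+5=2
a = 0: 0+0=0, 0+3=3, 0+5=5
a = 3: 3+3=6, 3+5=8
a = 5: 5+5=10
Distinct sums: {-6, -3, 0, 2, 3, 5, 6, 8, 10}
|A + A| = 9

|A + A| = 9


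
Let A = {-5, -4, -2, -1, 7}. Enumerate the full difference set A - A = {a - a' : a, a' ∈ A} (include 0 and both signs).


A - A = {a - a' : a, a' ∈ A}.
Compute a - a' for each ordered pair (a, a'):
a = -5: -5--5=0, -5--4=-1, -5--2=-3, -5--1=-4, -5-7=-12
a = -4: -4--5=1, -4--4=0, -4--2=-2, -4--1=-3, -4-7=-11
a = -2: -2--5=3, -2--4=2, -2--2=0, -2--1=-1, -2-7=-9
a = -1: -1--5=4, -1--4=3, -1--2=1, -1--1=0, -1-7=-8
a = 7: 7--5=12, 7--4=11, 7--2=9, 7--1=8, 7-7=0
Collecting distinct values (and noting 0 appears from a-a):
A - A = {-12, -11, -9, -8, -4, -3, -2, -1, 0, 1, 2, 3, 4, 8, 9, 11, 12}
|A - A| = 17

A - A = {-12, -11, -9, -8, -4, -3, -2, -1, 0, 1, 2, 3, 4, 8, 9, 11, 12}


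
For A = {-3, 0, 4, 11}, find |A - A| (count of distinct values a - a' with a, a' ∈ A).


A - A = {a - a' : a, a' ∈ A}; |A| = 4.
Bounds: 2|A|-1 ≤ |A - A| ≤ |A|² - |A| + 1, i.e. 7 ≤ |A - A| ≤ 13.
Note: 0 ∈ A - A always (from a - a). The set is symmetric: if d ∈ A - A then -d ∈ A - A.
Enumerate nonzero differences d = a - a' with a > a' (then include -d):
Positive differences: {3, 4, 7, 11, 14}
Full difference set: {0} ∪ (positive diffs) ∪ (negative diffs).
|A - A| = 1 + 2·5 = 11 (matches direct enumeration: 11).

|A - A| = 11


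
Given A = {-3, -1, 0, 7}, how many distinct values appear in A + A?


A + A = {a + a' : a, a' ∈ A}; |A| = 4.
General bounds: 2|A| - 1 ≤ |A + A| ≤ |A|(|A|+1)/2, i.e. 7 ≤ |A + A| ≤ 10.
Lower bound 2|A|-1 is attained iff A is an arithmetic progression.
Enumerate sums a + a' for a ≤ a' (symmetric, so this suffices):
a = -3: -3+-3=-6, -3+-1=-4, -3+0=-3, -3+7=4
a = -1: -1+-1=-2, -1+0=-1, -1+7=6
a = 0: 0+0=0, 0+7=7
a = 7: 7+7=14
Distinct sums: {-6, -4, -3, -2, -1, 0, 4, 6, 7, 14}
|A + A| = 10

|A + A| = 10


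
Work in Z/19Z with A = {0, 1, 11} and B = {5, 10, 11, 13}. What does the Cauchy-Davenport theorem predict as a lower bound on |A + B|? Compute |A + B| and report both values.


Cauchy-Davenport: |A + B| ≥ min(p, |A| + |B| - 1) for A, B nonempty in Z/pZ.
|A| = 3, |B| = 4, p = 19.
CD lower bound = min(19, 3 + 4 - 1) = min(19, 6) = 6.
Compute A + B mod 19 directly:
a = 0: 0+5=5, 0+10=10, 0+11=11, 0+13=13
a = 1: 1+5=6, 1+10=11, 1+11=12, 1+13=14
a = 11: 11+5=16, 11+10=2, 11+11=3, 11+13=5
A + B = {2, 3, 5, 6, 10, 11, 12, 13, 14, 16}, so |A + B| = 10.
Verify: 10 ≥ 6? Yes ✓.

CD lower bound = 6, actual |A + B| = 10.


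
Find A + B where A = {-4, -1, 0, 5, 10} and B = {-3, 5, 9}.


A + B = {a + b : a ∈ A, b ∈ B}.
Enumerate all |A|·|B| = 5·3 = 15 pairs (a, b) and collect distinct sums.
a = -4: -4+-3=-7, -4+5=1, -4+9=5
a = -1: -1+-3=-4, -1+5=4, -1+9=8
a = 0: 0+-3=-3, 0+5=5, 0+9=9
a = 5: 5+-3=2, 5+5=10, 5+9=14
a = 10: 10+-3=7, 10+5=15, 10+9=19
Collecting distinct sums: A + B = {-7, -4, -3, 1, 2, 4, 5, 7, 8, 9, 10, 14, 15, 19}
|A + B| = 14

A + B = {-7, -4, -3, 1, 2, 4, 5, 7, 8, 9, 10, 14, 15, 19}


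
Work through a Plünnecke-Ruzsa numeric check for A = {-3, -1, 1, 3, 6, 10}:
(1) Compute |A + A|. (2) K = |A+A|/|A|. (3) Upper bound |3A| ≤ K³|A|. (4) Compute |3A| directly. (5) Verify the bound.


|A| = 6.
Step 1: Compute A + A by enumerating all 36 pairs.
A + A = {-6, -4, -2, 0, 2, 3, 4, 5, 6, 7, 9, 11, 12, 13, 16, 20}, so |A + A| = 16.
Step 2: Doubling constant K = |A + A|/|A| = 16/6 = 16/6 ≈ 2.6667.
Step 3: Plünnecke-Ruzsa gives |3A| ≤ K³·|A| = (2.6667)³ · 6 ≈ 113.7778.
Step 4: Compute 3A = A + A + A directly by enumerating all triples (a,b,c) ∈ A³; |3A| = 30.
Step 5: Check 30 ≤ 113.7778? Yes ✓.

K = 16/6, Plünnecke-Ruzsa bound K³|A| ≈ 113.7778, |3A| = 30, inequality holds.


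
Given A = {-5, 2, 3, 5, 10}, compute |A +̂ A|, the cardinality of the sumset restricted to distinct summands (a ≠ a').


Restricted sumset: A +̂ A = {a + a' : a ∈ A, a' ∈ A, a ≠ a'}.
Equivalently, take A + A and drop any sum 2a that is achievable ONLY as a + a for a ∈ A (i.e. sums representable only with equal summands).
Enumerate pairs (a, a') with a < a' (symmetric, so each unordered pair gives one sum; this covers all a ≠ a'):
  -5 + 2 = -3
  -5 + 3 = -2
  -5 + 5 = 0
  -5 + 10 = 5
  2 + 3 = 5
  2 + 5 = 7
  2 + 10 = 12
  3 + 5 = 8
  3 + 10 = 13
  5 + 10 = 15
Collected distinct sums: {-3, -2, 0, 5, 7, 8, 12, 13, 15}
|A +̂ A| = 9
(Reference bound: |A +̂ A| ≥ 2|A| - 3 for |A| ≥ 2, with |A| = 5 giving ≥ 7.)

|A +̂ A| = 9


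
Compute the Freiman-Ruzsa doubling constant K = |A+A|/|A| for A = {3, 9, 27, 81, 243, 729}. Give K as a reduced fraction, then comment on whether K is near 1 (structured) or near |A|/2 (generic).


|A| = 6.
Compute A + A by enumerating all 36 pairs.
A + A = {6, 12, 18, 30, 36, 54, 84, 90, 108, 162, 246, 252, 270, 324, 486, 732, 738, 756, 810, 972, 1458}, so |A + A| = 21.
K = |A + A| / |A| = 21/6 = 7/2 ≈ 3.5000.
Reference: AP of size 6 gives K = 11/6 ≈ 1.8333; a fully generic set of size 6 gives K ≈ 3.5000.

|A| = 6, |A + A| = 21, K = 21/6 = 7/2.


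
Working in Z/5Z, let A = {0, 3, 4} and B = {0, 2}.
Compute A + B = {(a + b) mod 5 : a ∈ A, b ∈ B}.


Work in Z/5Z: reduce every sum a + b modulo 5.
Enumerate all 6 pairs:
a = 0: 0+0=0, 0+2=2
a = 3: 3+0=3, 3+2=0
a = 4: 4+0=4, 4+2=1
Distinct residues collected: {0, 1, 2, 3, 4}
|A + B| = 5 (out of 5 total residues).

A + B = {0, 1, 2, 3, 4}


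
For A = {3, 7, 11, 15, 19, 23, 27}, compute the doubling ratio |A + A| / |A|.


|A| = 7.
Compute A + A by enumerating all 49 pairs.
A + A = {6, 10, 14, 18, 22, 26, 30, 34, 38, 42, 46, 50, 54}, so |A + A| = 13.
K = |A + A| / |A| = 13/7 (already in lowest terms) ≈ 1.8571.
Reference: AP of size 7 gives K = 13/7 ≈ 1.8571; a fully generic set of size 7 gives K ≈ 4.0000.

|A| = 7, |A + A| = 13, K = 13/7.


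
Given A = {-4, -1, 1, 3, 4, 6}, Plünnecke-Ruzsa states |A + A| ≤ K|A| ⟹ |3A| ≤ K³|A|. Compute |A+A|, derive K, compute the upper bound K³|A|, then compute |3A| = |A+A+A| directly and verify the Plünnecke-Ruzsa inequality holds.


|A| = 6.
Step 1: Compute A + A by enumerating all 36 pairs.
A + A = {-8, -5, -3, -2, -1, 0, 2, 3, 4, 5, 6, 7, 8, 9, 10, 12}, so |A + A| = 16.
Step 2: Doubling constant K = |A + A|/|A| = 16/6 = 16/6 ≈ 2.6667.
Step 3: Plünnecke-Ruzsa gives |3A| ≤ K³·|A| = (2.6667)³ · 6 ≈ 113.7778.
Step 4: Compute 3A = A + A + A directly by enumerating all triples (a,b,c) ∈ A³; |3A| = 27.
Step 5: Check 27 ≤ 113.7778? Yes ✓.

K = 16/6, Plünnecke-Ruzsa bound K³|A| ≈ 113.7778, |3A| = 27, inequality holds.


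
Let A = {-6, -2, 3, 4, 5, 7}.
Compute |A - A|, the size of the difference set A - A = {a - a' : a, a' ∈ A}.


A - A = {a - a' : a, a' ∈ A}; |A| = 6.
Bounds: 2|A|-1 ≤ |A - A| ≤ |A|² - |A| + 1, i.e. 11 ≤ |A - A| ≤ 31.
Note: 0 ∈ A - A always (from a - a). The set is symmetric: if d ∈ A - A then -d ∈ A - A.
Enumerate nonzero differences d = a - a' with a > a' (then include -d):
Positive differences: {1, 2, 3, 4, 5, 6, 7, 9, 10, 11, 13}
Full difference set: {0} ∪ (positive diffs) ∪ (negative diffs).
|A - A| = 1 + 2·11 = 23 (matches direct enumeration: 23).

|A - A| = 23


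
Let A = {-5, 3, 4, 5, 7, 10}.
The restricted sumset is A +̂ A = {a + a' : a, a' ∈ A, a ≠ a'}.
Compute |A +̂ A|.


Restricted sumset: A +̂ A = {a + a' : a ∈ A, a' ∈ A, a ≠ a'}.
Equivalently, take A + A and drop any sum 2a that is achievable ONLY as a + a for a ∈ A (i.e. sums representable only with equal summands).
Enumerate pairs (a, a') with a < a' (symmetric, so each unordered pair gives one sum; this covers all a ≠ a'):
  -5 + 3 = -2
  -5 + 4 = -1
  -5 + 5 = 0
  -5 + 7 = 2
  -5 + 10 = 5
  3 + 4 = 7
  3 + 5 = 8
  3 + 7 = 10
  3 + 10 = 13
  4 + 5 = 9
  4 + 7 = 11
  4 + 10 = 14
  5 + 7 = 12
  5 + 10 = 15
  7 + 10 = 17
Collected distinct sums: {-2, -1, 0, 2, 5, 7, 8, 9, 10, 11, 12, 13, 14, 15, 17}
|A +̂ A| = 15
(Reference bound: |A +̂ A| ≥ 2|A| - 3 for |A| ≥ 2, with |A| = 6 giving ≥ 9.)

|A +̂ A| = 15


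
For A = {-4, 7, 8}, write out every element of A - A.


A - A = {a - a' : a, a' ∈ A}.
Compute a - a' for each ordered pair (a, a'):
a = -4: -4--4=0, -4-7=-11, -4-8=-12
a = 7: 7--4=11, 7-7=0, 7-8=-1
a = 8: 8--4=12, 8-7=1, 8-8=0
Collecting distinct values (and noting 0 appears from a-a):
A - A = {-12, -11, -1, 0, 1, 11, 12}
|A - A| = 7

A - A = {-12, -11, -1, 0, 1, 11, 12}


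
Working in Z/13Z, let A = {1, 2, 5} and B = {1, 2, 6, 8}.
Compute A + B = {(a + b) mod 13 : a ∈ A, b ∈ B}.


Work in Z/13Z: reduce every sum a + b modulo 13.
Enumerate all 12 pairs:
a = 1: 1+1=2, 1+2=3, 1+6=7, 1+8=9
a = 2: 2+1=3, 2+2=4, 2+6=8, 2+8=10
a = 5: 5+1=6, 5+2=7, 5+6=11, 5+8=0
Distinct residues collected: {0, 2, 3, 4, 6, 7, 8, 9, 10, 11}
|A + B| = 10 (out of 13 total residues).

A + B = {0, 2, 3, 4, 6, 7, 8, 9, 10, 11}


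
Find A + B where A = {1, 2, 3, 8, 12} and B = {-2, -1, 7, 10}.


A + B = {a + b : a ∈ A, b ∈ B}.
Enumerate all |A|·|B| = 5·4 = 20 pairs (a, b) and collect distinct sums.
a = 1: 1+-2=-1, 1+-1=0, 1+7=8, 1+10=11
a = 2: 2+-2=0, 2+-1=1, 2+7=9, 2+10=12
a = 3: 3+-2=1, 3+-1=2, 3+7=10, 3+10=13
a = 8: 8+-2=6, 8+-1=7, 8+7=15, 8+10=18
a = 12: 12+-2=10, 12+-1=11, 12+7=19, 12+10=22
Collecting distinct sums: A + B = {-1, 0, 1, 2, 6, 7, 8, 9, 10, 11, 12, 13, 15, 18, 19, 22}
|A + B| = 16

A + B = {-1, 0, 1, 2, 6, 7, 8, 9, 10, 11, 12, 13, 15, 18, 19, 22}


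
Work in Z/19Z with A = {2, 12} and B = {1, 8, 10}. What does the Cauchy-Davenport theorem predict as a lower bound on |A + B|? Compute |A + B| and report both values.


Cauchy-Davenport: |A + B| ≥ min(p, |A| + |B| - 1) for A, B nonempty in Z/pZ.
|A| = 2, |B| = 3, p = 19.
CD lower bound = min(19, 2 + 3 - 1) = min(19, 4) = 4.
Compute A + B mod 19 directly:
a = 2: 2+1=3, 2+8=10, 2+10=12
a = 12: 12+1=13, 12+8=1, 12+10=3
A + B = {1, 3, 10, 12, 13}, so |A + B| = 5.
Verify: 5 ≥ 4? Yes ✓.

CD lower bound = 4, actual |A + B| = 5.


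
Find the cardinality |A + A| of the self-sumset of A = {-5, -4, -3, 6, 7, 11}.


A + A = {a + a' : a, a' ∈ A}; |A| = 6.
General bounds: 2|A| - 1 ≤ |A + A| ≤ |A|(|A|+1)/2, i.e. 11 ≤ |A + A| ≤ 21.
Lower bound 2|A|-1 is attained iff A is an arithmetic progression.
Enumerate sums a + a' for a ≤ a' (symmetric, so this suffices):
a = -5: -5+-5=-10, -5+-4=-9, -5+-3=-8, -5+6=1, -5+7=2, -5+11=6
a = -4: -4+-4=-8, -4+-3=-7, -4+6=2, -4+7=3, -4+11=7
a = -3: -3+-3=-6, -3+6=3, -3+7=4, -3+11=8
a = 6: 6+6=12, 6+7=13, 6+11=17
a = 7: 7+7=14, 7+11=18
a = 11: 11+11=22
Distinct sums: {-10, -9, -8, -7, -6, 1, 2, 3, 4, 6, 7, 8, 12, 13, 14, 17, 18, 22}
|A + A| = 18

|A + A| = 18


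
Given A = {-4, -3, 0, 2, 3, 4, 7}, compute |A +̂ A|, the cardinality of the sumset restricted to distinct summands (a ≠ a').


Restricted sumset: A +̂ A = {a + a' : a ∈ A, a' ∈ A, a ≠ a'}.
Equivalently, take A + A and drop any sum 2a that is achievable ONLY as a + a for a ∈ A (i.e. sums representable only with equal summands).
Enumerate pairs (a, a') with a < a' (symmetric, so each unordered pair gives one sum; this covers all a ≠ a'):
  -4 + -3 = -7
  -4 + 0 = -4
  -4 + 2 = -2
  -4 + 3 = -1
  -4 + 4 = 0
  -4 + 7 = 3
  -3 + 0 = -3
  -3 + 2 = -1
  -3 + 3 = 0
  -3 + 4 = 1
  -3 + 7 = 4
  0 + 2 = 2
  0 + 3 = 3
  0 + 4 = 4
  0 + 7 = 7
  2 + 3 = 5
  2 + 4 = 6
  2 + 7 = 9
  3 + 4 = 7
  3 + 7 = 10
  4 + 7 = 11
Collected distinct sums: {-7, -4, -3, -2, -1, 0, 1, 2, 3, 4, 5, 6, 7, 9, 10, 11}
|A +̂ A| = 16
(Reference bound: |A +̂ A| ≥ 2|A| - 3 for |A| ≥ 2, with |A| = 7 giving ≥ 11.)

|A +̂ A| = 16


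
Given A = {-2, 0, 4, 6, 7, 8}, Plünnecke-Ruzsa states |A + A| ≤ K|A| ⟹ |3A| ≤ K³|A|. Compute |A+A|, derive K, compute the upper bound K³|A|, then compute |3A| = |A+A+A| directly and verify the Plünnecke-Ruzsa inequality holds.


|A| = 6.
Step 1: Compute A + A by enumerating all 36 pairs.
A + A = {-4, -2, 0, 2, 4, 5, 6, 7, 8, 10, 11, 12, 13, 14, 15, 16}, so |A + A| = 16.
Step 2: Doubling constant K = |A + A|/|A| = 16/6 = 16/6 ≈ 2.6667.
Step 3: Plünnecke-Ruzsa gives |3A| ≤ K³·|A| = (2.6667)³ · 6 ≈ 113.7778.
Step 4: Compute 3A = A + A + A directly by enumerating all triples (a,b,c) ∈ A³; |3A| = 27.
Step 5: Check 27 ≤ 113.7778? Yes ✓.

K = 16/6, Plünnecke-Ruzsa bound K³|A| ≈ 113.7778, |3A| = 27, inequality holds.


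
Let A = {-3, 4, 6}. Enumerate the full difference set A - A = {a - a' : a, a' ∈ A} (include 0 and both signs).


A - A = {a - a' : a, a' ∈ A}.
Compute a - a' for each ordered pair (a, a'):
a = -3: -3--3=0, -3-4=-7, -3-6=-9
a = 4: 4--3=7, 4-4=0, 4-6=-2
a = 6: 6--3=9, 6-4=2, 6-6=0
Collecting distinct values (and noting 0 appears from a-a):
A - A = {-9, -7, -2, 0, 2, 7, 9}
|A - A| = 7

A - A = {-9, -7, -2, 0, 2, 7, 9}


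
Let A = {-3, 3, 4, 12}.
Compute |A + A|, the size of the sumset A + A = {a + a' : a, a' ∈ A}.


A + A = {a + a' : a, a' ∈ A}; |A| = 4.
General bounds: 2|A| - 1 ≤ |A + A| ≤ |A|(|A|+1)/2, i.e. 7 ≤ |A + A| ≤ 10.
Lower bound 2|A|-1 is attained iff A is an arithmetic progression.
Enumerate sums a + a' for a ≤ a' (symmetric, so this suffices):
a = -3: -3+-3=-6, -3+3=0, -3+4=1, -3+12=9
a = 3: 3+3=6, 3+4=7, 3+12=15
a = 4: 4+4=8, 4+12=16
a = 12: 12+12=24
Distinct sums: {-6, 0, 1, 6, 7, 8, 9, 15, 16, 24}
|A + A| = 10

|A + A| = 10


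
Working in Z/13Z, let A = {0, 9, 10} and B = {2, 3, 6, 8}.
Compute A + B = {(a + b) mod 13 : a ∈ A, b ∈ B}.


Work in Z/13Z: reduce every sum a + b modulo 13.
Enumerate all 12 pairs:
a = 0: 0+2=2, 0+3=3, 0+6=6, 0+8=8
a = 9: 9+2=11, 9+3=12, 9+6=2, 9+8=4
a = 10: 10+2=12, 10+3=0, 10+6=3, 10+8=5
Distinct residues collected: {0, 2, 3, 4, 5, 6, 8, 11, 12}
|A + B| = 9 (out of 13 total residues).

A + B = {0, 2, 3, 4, 5, 6, 8, 11, 12}


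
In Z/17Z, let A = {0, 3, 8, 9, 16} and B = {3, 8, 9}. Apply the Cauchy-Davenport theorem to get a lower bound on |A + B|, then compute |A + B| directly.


Cauchy-Davenport: |A + B| ≥ min(p, |A| + |B| - 1) for A, B nonempty in Z/pZ.
|A| = 5, |B| = 3, p = 17.
CD lower bound = min(17, 5 + 3 - 1) = min(17, 7) = 7.
Compute A + B mod 17 directly:
a = 0: 0+3=3, 0+8=8, 0+9=9
a = 3: 3+3=6, 3+8=11, 3+9=12
a = 8: 8+3=11, 8+8=16, 8+9=0
a = 9: 9+3=12, 9+8=0, 9+9=1
a = 16: 16+3=2, 16+8=7, 16+9=8
A + B = {0, 1, 2, 3, 6, 7, 8, 9, 11, 12, 16}, so |A + B| = 11.
Verify: 11 ≥ 7? Yes ✓.

CD lower bound = 7, actual |A + B| = 11.
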